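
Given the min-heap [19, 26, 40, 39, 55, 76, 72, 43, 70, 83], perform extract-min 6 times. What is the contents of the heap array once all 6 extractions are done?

[70, 76, 72, 83]

extract-min #1 returns 19:
  remove root 19; move last element 83 to root → [83, 26, 40, 39, 55, 76, 72, 43, 70]
  83 vs smaller child 26 at index 1, swap → [26, 83, 40, 39, 55, 76, 72, 43, 70]
  83 vs smaller child 39 at index 3, swap → [26, 39, 40, 83, 55, 76, 72, 43, 70]
  83 vs smaller child 43 at index 7, swap → [26, 39, 40, 43, 55, 76, 72, 83, 70]
extract-min #2 returns 26:
  remove root 26; move last element 70 to root → [70, 39, 40, 43, 55, 76, 72, 83]
  70 vs smaller child 39 at index 1, swap → [39, 70, 40, 43, 55, 76, 72, 83]
  70 vs smaller child 43 at index 3, swap → [39, 43, 40, 70, 55, 76, 72, 83]
extract-min #3 returns 39:
  remove root 39; move last element 83 to root → [83, 43, 40, 70, 55, 76, 72]
  83 vs smaller child 40 at index 2, swap → [40, 43, 83, 70, 55, 76, 72]
  83 vs smaller child 72 at index 6, swap → [40, 43, 72, 70, 55, 76, 83]
extract-min #4 returns 40:
  remove root 40; move last element 83 to root → [83, 43, 72, 70, 55, 76]
  83 vs smaller child 43 at index 1, swap → [43, 83, 72, 70, 55, 76]
  83 vs smaller child 55 at index 4, swap → [43, 55, 72, 70, 83, 76]
extract-min #5 returns 43:
  remove root 43; move last element 76 to root → [76, 55, 72, 70, 83]
  76 vs smaller child 55 at index 1, swap → [55, 76, 72, 70, 83]
  76 vs smaller child 70 at index 3, swap → [55, 70, 72, 76, 83]
extract-min #6 returns 55:
  remove root 55; move last element 83 to root → [83, 70, 72, 76]
  83 vs smaller child 70 at index 1, swap → [70, 83, 72, 76]
  83 vs only child 76 at index 3, swap → [70, 76, 72, 83]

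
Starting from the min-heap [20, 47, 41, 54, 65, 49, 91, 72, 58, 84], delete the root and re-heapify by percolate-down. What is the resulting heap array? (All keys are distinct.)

[41, 47, 49, 54, 65, 84, 91, 72, 58]

remove root 20; move last element 84 to root → [84, 47, 41, 54, 65, 49, 91, 72, 58]
84 vs smaller child 41 at index 2, swap → [41, 47, 84, 54, 65, 49, 91, 72, 58]
84 vs smaller child 49 at index 5, swap → [41, 47, 49, 54, 65, 84, 91, 72, 58]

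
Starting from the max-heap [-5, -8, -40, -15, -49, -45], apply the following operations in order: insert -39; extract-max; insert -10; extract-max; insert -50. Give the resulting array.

[-10, -15, -39, -40, -49, -45, -50]

insert -39:
  append -39 at index 6 → [-5, -8, -40, -15, -49, -45, -39]
  -39 > parent -40 at index 2, swap → [-5, -8, -39, -15, -49, -45, -40]
extract-max → returns -5:
  remove root -5; move last element -40 to root → [-40, -8, -39, -15, -49, -45]
  -40 vs larger child -8 at index 1, swap → [-8, -40, -39, -15, -49, -45]
  -40 vs larger child -15 at index 3, swap → [-8, -15, -39, -40, -49, -45]
insert -10:
  append -10 at index 6 → [-8, -15, -39, -40, -49, -45, -10]
  -10 > parent -39 at index 2, swap → [-8, -15, -10, -40, -49, -45, -39]
extract-max → returns -8:
  remove root -8; move last element -39 to root → [-39, -15, -10, -40, -49, -45]
  -39 vs larger child -10 at index 2, swap → [-10, -15, -39, -40, -49, -45]
insert -50:
  append -50 at index 6 → [-10, -15, -39, -40, -49, -45, -50] (no swap needed)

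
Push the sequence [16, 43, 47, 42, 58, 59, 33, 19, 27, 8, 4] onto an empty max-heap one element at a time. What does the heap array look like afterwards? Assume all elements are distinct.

Insert 16:
  append 16 at index 0 → [16] (no swap needed)
Insert 43:
  append 43 at index 1 → [16, 43]
  43 > parent 16 at index 0, swap → [43, 16]
Insert 47:
  append 47 at index 2 → [43, 16, 47]
  47 > parent 43 at index 0, swap → [47, 16, 43]
Insert 42:
  append 42 at index 3 → [47, 16, 43, 42]
  42 > parent 16 at index 1, swap → [47, 42, 43, 16]
Insert 58:
  append 58 at index 4 → [47, 42, 43, 16, 58]
  58 > parent 42 at index 1, swap → [47, 58, 43, 16, 42]
  58 > parent 47 at index 0, swap → [58, 47, 43, 16, 42]
Insert 59:
  append 59 at index 5 → [58, 47, 43, 16, 42, 59]
  59 > parent 43 at index 2, swap → [58, 47, 59, 16, 42, 43]
  59 > parent 58 at index 0, swap → [59, 47, 58, 16, 42, 43]
Insert 33:
  append 33 at index 6 → [59, 47, 58, 16, 42, 43, 33] (no swap needed)
Insert 19:
  append 19 at index 7 → [59, 47, 58, 16, 42, 43, 33, 19]
  19 > parent 16 at index 3, swap → [59, 47, 58, 19, 42, 43, 33, 16]
Insert 27:
  append 27 at index 8 → [59, 47, 58, 19, 42, 43, 33, 16, 27]
  27 > parent 19 at index 3, swap → [59, 47, 58, 27, 42, 43, 33, 16, 19]
Insert 8:
  append 8 at index 9 → [59, 47, 58, 27, 42, 43, 33, 16, 19, 8] (no swap needed)
Insert 4:
  append 4 at index 10 → [59, 47, 58, 27, 42, 43, 33, 16, 19, 8, 4] (no swap needed)

[59, 47, 58, 27, 42, 43, 33, 16, 19, 8, 4]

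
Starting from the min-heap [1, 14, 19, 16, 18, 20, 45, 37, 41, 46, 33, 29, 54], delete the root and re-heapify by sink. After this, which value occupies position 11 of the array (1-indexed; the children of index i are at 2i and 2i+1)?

remove root 1; move last element 54 to root → [54, 14, 19, 16, 18, 20, 45, 37, 41, 46, 33, 29]
54 vs smaller child 14 at index 2, swap → [14, 54, 19, 16, 18, 20, 45, 37, 41, 46, 33, 29]
54 vs smaller child 16 at index 4, swap → [14, 16, 19, 54, 18, 20, 45, 37, 41, 46, 33, 29]
54 vs smaller child 37 at index 8, swap → [14, 16, 19, 37, 18, 20, 45, 54, 41, 46, 33, 29]
resulting array: [14, 16, 19, 37, 18, 20, 45, 54, 41, 46, 33, 29]

33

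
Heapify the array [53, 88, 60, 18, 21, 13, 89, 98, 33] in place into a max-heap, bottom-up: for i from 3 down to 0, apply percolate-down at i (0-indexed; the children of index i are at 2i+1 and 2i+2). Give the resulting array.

[98, 88, 89, 53, 21, 13, 60, 18, 33]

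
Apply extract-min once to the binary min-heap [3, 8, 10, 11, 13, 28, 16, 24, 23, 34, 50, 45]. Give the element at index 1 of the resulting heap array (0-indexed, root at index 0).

remove root 3; move last element 45 to root → [45, 8, 10, 11, 13, 28, 16, 24, 23, 34, 50]
45 vs smaller child 8 at index 1, swap → [8, 45, 10, 11, 13, 28, 16, 24, 23, 34, 50]
45 vs smaller child 11 at index 3, swap → [8, 11, 10, 45, 13, 28, 16, 24, 23, 34, 50]
45 vs smaller child 23 at index 8, swap → [8, 11, 10, 23, 13, 28, 16, 24, 45, 34, 50]
resulting array: [8, 11, 10, 23, 13, 28, 16, 24, 45, 34, 50]

11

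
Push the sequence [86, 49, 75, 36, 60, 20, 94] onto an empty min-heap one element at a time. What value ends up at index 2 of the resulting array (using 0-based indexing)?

36

Insert 86:
  append 86 at index 0 → [86] (no swap needed)
Insert 49:
  append 49 at index 1 → [86, 49]
  49 < parent 86 at index 0, swap → [49, 86]
Insert 75:
  append 75 at index 2 → [49, 86, 75] (no swap needed)
Insert 36:
  append 36 at index 3 → [49, 86, 75, 36]
  36 < parent 86 at index 1, swap → [49, 36, 75, 86]
  36 < parent 49 at index 0, swap → [36, 49, 75, 86]
Insert 60:
  append 60 at index 4 → [36, 49, 75, 86, 60] (no swap needed)
Insert 20:
  append 20 at index 5 → [36, 49, 75, 86, 60, 20]
  20 < parent 75 at index 2, swap → [36, 49, 20, 86, 60, 75]
  20 < parent 36 at index 0, swap → [20, 49, 36, 86, 60, 75]
Insert 94:
  append 94 at index 6 → [20, 49, 36, 86, 60, 75, 94] (no swap needed)
resulting array: [20, 49, 36, 86, 60, 75, 94]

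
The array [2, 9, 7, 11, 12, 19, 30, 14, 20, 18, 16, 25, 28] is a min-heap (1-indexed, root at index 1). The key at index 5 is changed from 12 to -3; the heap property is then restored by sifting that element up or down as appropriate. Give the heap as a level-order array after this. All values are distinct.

[-3, 2, 7, 11, 9, 19, 30, 14, 20, 18, 16, 25, 28]

set index 5 from 12 to -3 → [2, 9, 7, 11, -3, 19, 30, 14, 20, 18, 16, 25, 28]
-3 < parent 9 at index 2, swap → [2, -3, 7, 11, 9, 19, 30, 14, 20, 18, 16, 25, 28]
-3 < parent 2 at index 1, swap → [-3, 2, 7, 11, 9, 19, 30, 14, 20, 18, 16, 25, 28]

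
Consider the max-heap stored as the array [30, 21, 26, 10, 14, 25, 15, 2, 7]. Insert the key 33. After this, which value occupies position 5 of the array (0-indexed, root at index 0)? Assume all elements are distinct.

append 33 at index 9 → [30, 21, 26, 10, 14, 25, 15, 2, 7, 33]
33 > parent 14 at index 4, swap → [30, 21, 26, 10, 33, 25, 15, 2, 7, 14]
33 > parent 21 at index 1, swap → [30, 33, 26, 10, 21, 25, 15, 2, 7, 14]
33 > parent 30 at index 0, swap → [33, 30, 26, 10, 21, 25, 15, 2, 7, 14]
resulting array: [33, 30, 26, 10, 21, 25, 15, 2, 7, 14]

25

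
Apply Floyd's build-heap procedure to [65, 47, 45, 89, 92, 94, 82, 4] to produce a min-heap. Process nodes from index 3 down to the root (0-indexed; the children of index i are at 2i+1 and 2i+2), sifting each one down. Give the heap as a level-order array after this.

[4, 47, 45, 65, 92, 94, 82, 89]

sift down from index 3:
  89 vs only child 4 at index 7, swap → [65, 47, 45, 4, 92, 94, 82, 89]
sift down from index 2: already satisfies heap property
sift down from index 1:
  47 vs smaller child 4 at index 3, swap → [65, 4, 45, 47, 92, 94, 82, 89]
sift down from index 0:
  65 vs smaller child 4 at index 1, swap → [4, 65, 45, 47, 92, 94, 82, 89]
  65 vs smaller child 47 at index 3, swap → [4, 47, 45, 65, 92, 94, 82, 89]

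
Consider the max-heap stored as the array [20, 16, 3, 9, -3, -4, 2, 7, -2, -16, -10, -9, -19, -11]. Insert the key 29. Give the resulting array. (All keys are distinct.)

[29, 16, 20, 9, -3, -4, 3, 7, -2, -16, -10, -9, -19, -11, 2]

append 29 at index 14 → [20, 16, 3, 9, -3, -4, 2, 7, -2, -16, -10, -9, -19, -11, 29]
29 > parent 2 at index 6, swap → [20, 16, 3, 9, -3, -4, 29, 7, -2, -16, -10, -9, -19, -11, 2]
29 > parent 3 at index 2, swap → [20, 16, 29, 9, -3, -4, 3, 7, -2, -16, -10, -9, -19, -11, 2]
29 > parent 20 at index 0, swap → [29, 16, 20, 9, -3, -4, 3, 7, -2, -16, -10, -9, -19, -11, 2]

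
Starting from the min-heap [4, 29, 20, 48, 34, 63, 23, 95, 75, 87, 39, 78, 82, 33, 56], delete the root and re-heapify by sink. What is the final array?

remove root 4; move last element 56 to root → [56, 29, 20, 48, 34, 63, 23, 95, 75, 87, 39, 78, 82, 33]
56 vs smaller child 20 at index 2, swap → [20, 29, 56, 48, 34, 63, 23, 95, 75, 87, 39, 78, 82, 33]
56 vs smaller child 23 at index 6, swap → [20, 29, 23, 48, 34, 63, 56, 95, 75, 87, 39, 78, 82, 33]
56 vs only child 33 at index 13, swap → [20, 29, 23, 48, 34, 63, 33, 95, 75, 87, 39, 78, 82, 56]

[20, 29, 23, 48, 34, 63, 33, 95, 75, 87, 39, 78, 82, 56]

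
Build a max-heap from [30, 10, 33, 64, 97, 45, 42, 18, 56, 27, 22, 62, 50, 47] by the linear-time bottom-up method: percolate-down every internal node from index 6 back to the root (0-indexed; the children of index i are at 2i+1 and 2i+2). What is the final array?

sift down from index 6:
  42 vs only child 47 at index 13, swap → [30, 10, 33, 64, 97, 45, 47, 18, 56, 27, 22, 62, 50, 42]
sift down from index 5:
  45 vs larger child 62 at index 11, swap → [30, 10, 33, 64, 97, 62, 47, 18, 56, 27, 22, 45, 50, 42]
sift down from index 4: already satisfies heap property
sift down from index 3: already satisfies heap property
sift down from index 2:
  33 vs larger child 62 at index 5, swap → [30, 10, 62, 64, 97, 33, 47, 18, 56, 27, 22, 45, 50, 42]
  33 vs larger child 50 at index 12, swap → [30, 10, 62, 64, 97, 50, 47, 18, 56, 27, 22, 45, 33, 42]
sift down from index 1:
  10 vs larger child 97 at index 4, swap → [30, 97, 62, 64, 10, 50, 47, 18, 56, 27, 22, 45, 33, 42]
  10 vs larger child 27 at index 9, swap → [30, 97, 62, 64, 27, 50, 47, 18, 56, 10, 22, 45, 33, 42]
sift down from index 0:
  30 vs larger child 97 at index 1, swap → [97, 30, 62, 64, 27, 50, 47, 18, 56, 10, 22, 45, 33, 42]
  30 vs larger child 64 at index 3, swap → [97, 64, 62, 30, 27, 50, 47, 18, 56, 10, 22, 45, 33, 42]
  30 vs larger child 56 at index 8, swap → [97, 64, 62, 56, 27, 50, 47, 18, 30, 10, 22, 45, 33, 42]

[97, 64, 62, 56, 27, 50, 47, 18, 30, 10, 22, 45, 33, 42]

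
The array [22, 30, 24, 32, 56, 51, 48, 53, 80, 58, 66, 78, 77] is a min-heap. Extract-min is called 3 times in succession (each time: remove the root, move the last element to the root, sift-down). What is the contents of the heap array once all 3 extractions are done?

extract-min #1 returns 22:
  remove root 22; move last element 77 to root → [77, 30, 24, 32, 56, 51, 48, 53, 80, 58, 66, 78]
  77 vs smaller child 24 at index 2, swap → [24, 30, 77, 32, 56, 51, 48, 53, 80, 58, 66, 78]
  77 vs smaller child 48 at index 6, swap → [24, 30, 48, 32, 56, 51, 77, 53, 80, 58, 66, 78]
extract-min #2 returns 24:
  remove root 24; move last element 78 to root → [78, 30, 48, 32, 56, 51, 77, 53, 80, 58, 66]
  78 vs smaller child 30 at index 1, swap → [30, 78, 48, 32, 56, 51, 77, 53, 80, 58, 66]
  78 vs smaller child 32 at index 3, swap → [30, 32, 48, 78, 56, 51, 77, 53, 80, 58, 66]
  78 vs smaller child 53 at index 7, swap → [30, 32, 48, 53, 56, 51, 77, 78, 80, 58, 66]
extract-min #3 returns 30:
  remove root 30; move last element 66 to root → [66, 32, 48, 53, 56, 51, 77, 78, 80, 58]
  66 vs smaller child 32 at index 1, swap → [32, 66, 48, 53, 56, 51, 77, 78, 80, 58]
  66 vs smaller child 53 at index 3, swap → [32, 53, 48, 66, 56, 51, 77, 78, 80, 58]

[32, 53, 48, 66, 56, 51, 77, 78, 80, 58]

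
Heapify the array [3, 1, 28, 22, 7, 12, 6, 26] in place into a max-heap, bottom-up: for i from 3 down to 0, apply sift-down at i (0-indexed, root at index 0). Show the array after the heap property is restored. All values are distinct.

sift down from index 3:
  22 vs only child 26 at index 7, swap → [3, 1, 28, 26, 7, 12, 6, 22]
sift down from index 2: already satisfies heap property
sift down from index 1:
  1 vs larger child 26 at index 3, swap → [3, 26, 28, 1, 7, 12, 6, 22]
  1 vs only child 22 at index 7, swap → [3, 26, 28, 22, 7, 12, 6, 1]
sift down from index 0:
  3 vs larger child 28 at index 2, swap → [28, 26, 3, 22, 7, 12, 6, 1]
  3 vs larger child 12 at index 5, swap → [28, 26, 12, 22, 7, 3, 6, 1]

[28, 26, 12, 22, 7, 3, 6, 1]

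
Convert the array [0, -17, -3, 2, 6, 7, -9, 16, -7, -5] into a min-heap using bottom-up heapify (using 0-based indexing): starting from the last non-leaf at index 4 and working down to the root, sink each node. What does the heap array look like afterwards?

sift down from index 4:
  6 vs only child -5 at index 9, swap → [0, -17, -3, 2, -5, 7, -9, 16, -7, 6]
sift down from index 3:
  2 vs smaller child -7 at index 8, swap → [0, -17, -3, -7, -5, 7, -9, 16, 2, 6]
sift down from index 2:
  -3 vs smaller child -9 at index 6, swap → [0, -17, -9, -7, -5, 7, -3, 16, 2, 6]
sift down from index 1: already satisfies heap property
sift down from index 0:
  0 vs smaller child -17 at index 1, swap → [-17, 0, -9, -7, -5, 7, -3, 16, 2, 6]
  0 vs smaller child -7 at index 3, swap → [-17, -7, -9, 0, -5, 7, -3, 16, 2, 6]

[-17, -7, -9, 0, -5, 7, -3, 16, 2, 6]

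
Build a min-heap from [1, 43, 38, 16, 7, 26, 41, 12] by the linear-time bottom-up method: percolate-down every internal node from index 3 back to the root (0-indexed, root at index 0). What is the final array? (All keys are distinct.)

[1, 7, 26, 12, 43, 38, 41, 16]

sift down from index 3:
  16 vs only child 12 at index 7, swap → [1, 43, 38, 12, 7, 26, 41, 16]
sift down from index 2:
  38 vs smaller child 26 at index 5, swap → [1, 43, 26, 12, 7, 38, 41, 16]
sift down from index 1:
  43 vs smaller child 7 at index 4, swap → [1, 7, 26, 12, 43, 38, 41, 16]
sift down from index 0: already satisfies heap property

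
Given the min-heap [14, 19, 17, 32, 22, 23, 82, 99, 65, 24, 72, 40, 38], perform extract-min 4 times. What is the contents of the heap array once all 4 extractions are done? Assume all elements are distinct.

[23, 24, 38, 32, 40, 72, 82, 99, 65]

extract-min #1 returns 14:
  remove root 14; move last element 38 to root → [38, 19, 17, 32, 22, 23, 82, 99, 65, 24, 72, 40]
  38 vs smaller child 17 at index 2, swap → [17, 19, 38, 32, 22, 23, 82, 99, 65, 24, 72, 40]
  38 vs smaller child 23 at index 5, swap → [17, 19, 23, 32, 22, 38, 82, 99, 65, 24, 72, 40]
extract-min #2 returns 17:
  remove root 17; move last element 40 to root → [40, 19, 23, 32, 22, 38, 82, 99, 65, 24, 72]
  40 vs smaller child 19 at index 1, swap → [19, 40, 23, 32, 22, 38, 82, 99, 65, 24, 72]
  40 vs smaller child 22 at index 4, swap → [19, 22, 23, 32, 40, 38, 82, 99, 65, 24, 72]
  40 vs smaller child 24 at index 9, swap → [19, 22, 23, 32, 24, 38, 82, 99, 65, 40, 72]
extract-min #3 returns 19:
  remove root 19; move last element 72 to root → [72, 22, 23, 32, 24, 38, 82, 99, 65, 40]
  72 vs smaller child 22 at index 1, swap → [22, 72, 23, 32, 24, 38, 82, 99, 65, 40]
  72 vs smaller child 24 at index 4, swap → [22, 24, 23, 32, 72, 38, 82, 99, 65, 40]
  72 vs only child 40 at index 9, swap → [22, 24, 23, 32, 40, 38, 82, 99, 65, 72]
extract-min #4 returns 22:
  remove root 22; move last element 72 to root → [72, 24, 23, 32, 40, 38, 82, 99, 65]
  72 vs smaller child 23 at index 2, swap → [23, 24, 72, 32, 40, 38, 82, 99, 65]
  72 vs smaller child 38 at index 5, swap → [23, 24, 38, 32, 40, 72, 82, 99, 65]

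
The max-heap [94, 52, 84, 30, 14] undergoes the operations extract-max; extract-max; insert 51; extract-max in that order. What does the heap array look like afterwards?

extract-max → returns 94:
  remove root 94; move last element 14 to root → [14, 52, 84, 30]
  14 vs larger child 84 at index 2, swap → [84, 52, 14, 30]
extract-max → returns 84:
  remove root 84; move last element 30 to root → [30, 52, 14]
  30 vs larger child 52 at index 1, swap → [52, 30, 14]
insert 51:
  append 51 at index 3 → [52, 30, 14, 51]
  51 > parent 30 at index 1, swap → [52, 51, 14, 30]
extract-max → returns 52:
  remove root 52; move last element 30 to root → [30, 51, 14]
  30 vs larger child 51 at index 1, swap → [51, 30, 14]

[51, 30, 14]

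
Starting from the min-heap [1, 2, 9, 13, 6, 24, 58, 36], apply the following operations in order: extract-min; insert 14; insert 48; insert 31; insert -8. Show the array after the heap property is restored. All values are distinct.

[-8, 2, 9, 13, 6, 24, 58, 14, 48, 36, 31]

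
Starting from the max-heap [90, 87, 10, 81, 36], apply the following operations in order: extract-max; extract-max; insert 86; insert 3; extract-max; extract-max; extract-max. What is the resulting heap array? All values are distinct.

extract-max → returns 90:
  remove root 90; move last element 36 to root → [36, 87, 10, 81]
  36 vs larger child 87 at index 1, swap → [87, 36, 10, 81]
  36 vs only child 81 at index 3, swap → [87, 81, 10, 36]
extract-max → returns 87:
  remove root 87; move last element 36 to root → [36, 81, 10]
  36 vs larger child 81 at index 1, swap → [81, 36, 10]
insert 86:
  append 86 at index 3 → [81, 36, 10, 86]
  86 > parent 36 at index 1, swap → [81, 86, 10, 36]
  86 > parent 81 at index 0, swap → [86, 81, 10, 36]
insert 3:
  append 3 at index 4 → [86, 81, 10, 36, 3] (no swap needed)
extract-max → returns 86:
  remove root 86; move last element 3 to root → [3, 81, 10, 36]
  3 vs larger child 81 at index 1, swap → [81, 3, 10, 36]
  3 vs only child 36 at index 3, swap → [81, 36, 10, 3]
extract-max → returns 81:
  remove root 81; move last element 3 to root → [3, 36, 10]
  3 vs larger child 36 at index 1, swap → [36, 3, 10]
extract-max → returns 36:
  remove root 36; move last element 10 to root → [10, 3] (no swap needed)

[10, 3]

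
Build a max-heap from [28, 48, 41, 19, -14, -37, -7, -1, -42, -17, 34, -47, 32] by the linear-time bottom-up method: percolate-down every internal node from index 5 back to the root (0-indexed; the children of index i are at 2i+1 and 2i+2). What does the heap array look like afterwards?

sift down from index 5:
  -37 vs larger child 32 at index 12, swap → [28, 48, 41, 19, -14, 32, -7, -1, -42, -17, 34, -47, -37]
sift down from index 4:
  -14 vs larger child 34 at index 10, swap → [28, 48, 41, 19, 34, 32, -7, -1, -42, -17, -14, -47, -37]
sift down from index 3: already satisfies heap property
sift down from index 2: already satisfies heap property
sift down from index 1: already satisfies heap property
sift down from index 0:
  28 vs larger child 48 at index 1, swap → [48, 28, 41, 19, 34, 32, -7, -1, -42, -17, -14, -47, -37]
  28 vs larger child 34 at index 4, swap → [48, 34, 41, 19, 28, 32, -7, -1, -42, -17, -14, -47, -37]

[48, 34, 41, 19, 28, 32, -7, -1, -42, -17, -14, -47, -37]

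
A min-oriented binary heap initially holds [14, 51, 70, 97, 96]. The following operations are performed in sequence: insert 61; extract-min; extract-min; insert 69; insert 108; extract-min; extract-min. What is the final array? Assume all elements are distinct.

[70, 97, 96, 108]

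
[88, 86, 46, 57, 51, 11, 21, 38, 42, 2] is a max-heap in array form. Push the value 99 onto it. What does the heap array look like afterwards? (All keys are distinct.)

[99, 88, 46, 57, 86, 11, 21, 38, 42, 2, 51]

append 99 at index 10 → [88, 86, 46, 57, 51, 11, 21, 38, 42, 2, 99]
99 > parent 51 at index 4, swap → [88, 86, 46, 57, 99, 11, 21, 38, 42, 2, 51]
99 > parent 86 at index 1, swap → [88, 99, 46, 57, 86, 11, 21, 38, 42, 2, 51]
99 > parent 88 at index 0, swap → [99, 88, 46, 57, 86, 11, 21, 38, 42, 2, 51]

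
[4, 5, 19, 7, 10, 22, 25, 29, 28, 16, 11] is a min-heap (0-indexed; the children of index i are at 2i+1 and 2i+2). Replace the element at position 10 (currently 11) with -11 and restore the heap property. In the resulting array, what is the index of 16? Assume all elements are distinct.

set index 10 from 11 to -11 → [4, 5, 19, 7, 10, 22, 25, 29, 28, 16, -11]
-11 < parent 10 at index 4, swap → [4, 5, 19, 7, -11, 22, 25, 29, 28, 16, 10]
-11 < parent 5 at index 1, swap → [4, -11, 19, 7, 5, 22, 25, 29, 28, 16, 10]
-11 < parent 4 at index 0, swap → [-11, 4, 19, 7, 5, 22, 25, 29, 28, 16, 10]
resulting array: [-11, 4, 19, 7, 5, 22, 25, 29, 28, 16, 10]

9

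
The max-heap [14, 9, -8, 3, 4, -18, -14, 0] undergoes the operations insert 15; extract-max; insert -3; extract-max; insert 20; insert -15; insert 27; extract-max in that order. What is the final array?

insert 15:
  append 15 at index 8 → [14, 9, -8, 3, 4, -18, -14, 0, 15]
  15 > parent 3 at index 3, swap → [14, 9, -8, 15, 4, -18, -14, 0, 3]
  15 > parent 9 at index 1, swap → [14, 15, -8, 9, 4, -18, -14, 0, 3]
  15 > parent 14 at index 0, swap → [15, 14, -8, 9, 4, -18, -14, 0, 3]
extract-max → returns 15:
  remove root 15; move last element 3 to root → [3, 14, -8, 9, 4, -18, -14, 0]
  3 vs larger child 14 at index 1, swap → [14, 3, -8, 9, 4, -18, -14, 0]
  3 vs larger child 9 at index 3, swap → [14, 9, -8, 3, 4, -18, -14, 0]
insert -3:
  append -3 at index 8 → [14, 9, -8, 3, 4, -18, -14, 0, -3] (no swap needed)
extract-max → returns 14:
  remove root 14; move last element -3 to root → [-3, 9, -8, 3, 4, -18, -14, 0]
  -3 vs larger child 9 at index 1, swap → [9, -3, -8, 3, 4, -18, -14, 0]
  -3 vs larger child 4 at index 4, swap → [9, 4, -8, 3, -3, -18, -14, 0]
insert 20:
  append 20 at index 8 → [9, 4, -8, 3, -3, -18, -14, 0, 20]
  20 > parent 3 at index 3, swap → [9, 4, -8, 20, -3, -18, -14, 0, 3]
  20 > parent 4 at index 1, swap → [9, 20, -8, 4, -3, -18, -14, 0, 3]
  20 > parent 9 at index 0, swap → [20, 9, -8, 4, -3, -18, -14, 0, 3]
insert -15:
  append -15 at index 9 → [20, 9, -8, 4, -3, -18, -14, 0, 3, -15] (no swap needed)
insert 27:
  append 27 at index 10 → [20, 9, -8, 4, -3, -18, -14, 0, 3, -15, 27]
  27 > parent -3 at index 4, swap → [20, 9, -8, 4, 27, -18, -14, 0, 3, -15, -3]
  27 > parent 9 at index 1, swap → [20, 27, -8, 4, 9, -18, -14, 0, 3, -15, -3]
  27 > parent 20 at index 0, swap → [27, 20, -8, 4, 9, -18, -14, 0, 3, -15, -3]
extract-max → returns 27:
  remove root 27; move last element -3 to root → [-3, 20, -8, 4, 9, -18, -14, 0, 3, -15]
  -3 vs larger child 20 at index 1, swap → [20, -3, -8, 4, 9, -18, -14, 0, 3, -15]
  -3 vs larger child 9 at index 4, swap → [20, 9, -8, 4, -3, -18, -14, 0, 3, -15]

[20, 9, -8, 4, -3, -18, -14, 0, 3, -15]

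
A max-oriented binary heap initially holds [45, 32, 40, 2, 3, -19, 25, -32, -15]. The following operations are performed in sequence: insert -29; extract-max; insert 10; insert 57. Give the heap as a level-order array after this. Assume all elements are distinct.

[57, 40, 25, 2, 32, -19, -29, -32, -15, 3, 10]

insert -29:
  append -29 at index 9 → [45, 32, 40, 2, 3, -19, 25, -32, -15, -29] (no swap needed)
extract-max → returns 45:
  remove root 45; move last element -29 to root → [-29, 32, 40, 2, 3, -19, 25, -32, -15]
  -29 vs larger child 40 at index 2, swap → [40, 32, -29, 2, 3, -19, 25, -32, -15]
  -29 vs larger child 25 at index 6, swap → [40, 32, 25, 2, 3, -19, -29, -32, -15]
insert 10:
  append 10 at index 9 → [40, 32, 25, 2, 3, -19, -29, -32, -15, 10]
  10 > parent 3 at index 4, swap → [40, 32, 25, 2, 10, -19, -29, -32, -15, 3]
insert 57:
  append 57 at index 10 → [40, 32, 25, 2, 10, -19, -29, -32, -15, 3, 57]
  57 > parent 10 at index 4, swap → [40, 32, 25, 2, 57, -19, -29, -32, -15, 3, 10]
  57 > parent 32 at index 1, swap → [40, 57, 25, 2, 32, -19, -29, -32, -15, 3, 10]
  57 > parent 40 at index 0, swap → [57, 40, 25, 2, 32, -19, -29, -32, -15, 3, 10]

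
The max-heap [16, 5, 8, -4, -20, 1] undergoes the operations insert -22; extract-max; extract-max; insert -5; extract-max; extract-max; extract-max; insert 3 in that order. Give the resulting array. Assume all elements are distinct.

[3, -5, -22, -20]

insert -22:
  append -22 at index 6 → [16, 5, 8, -4, -20, 1, -22] (no swap needed)
extract-max → returns 16:
  remove root 16; move last element -22 to root → [-22, 5, 8, -4, -20, 1]
  -22 vs larger child 8 at index 2, swap → [8, 5, -22, -4, -20, 1]
  -22 vs only child 1 at index 5, swap → [8, 5, 1, -4, -20, -22]
extract-max → returns 8:
  remove root 8; move last element -22 to root → [-22, 5, 1, -4, -20]
  -22 vs larger child 5 at index 1, swap → [5, -22, 1, -4, -20]
  -22 vs larger child -4 at index 3, swap → [5, -4, 1, -22, -20]
insert -5:
  append -5 at index 5 → [5, -4, 1, -22, -20, -5] (no swap needed)
extract-max → returns 5:
  remove root 5; move last element -5 to root → [-5, -4, 1, -22, -20]
  -5 vs larger child 1 at index 2, swap → [1, -4, -5, -22, -20]
extract-max → returns 1:
  remove root 1; move last element -20 to root → [-20, -4, -5, -22]
  -20 vs larger child -4 at index 1, swap → [-4, -20, -5, -22]
extract-max → returns -4:
  remove root -4; move last element -22 to root → [-22, -20, -5]
  -22 vs larger child -5 at index 2, swap → [-5, -20, -22]
insert 3:
  append 3 at index 3 → [-5, -20, -22, 3]
  3 > parent -20 at index 1, swap → [-5, 3, -22, -20]
  3 > parent -5 at index 0, swap → [3, -5, -22, -20]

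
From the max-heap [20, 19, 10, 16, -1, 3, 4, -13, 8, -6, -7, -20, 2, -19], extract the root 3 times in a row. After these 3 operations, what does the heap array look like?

[10, 8, 4, 2, -1, 3, -20, -13, -19, -6, -7]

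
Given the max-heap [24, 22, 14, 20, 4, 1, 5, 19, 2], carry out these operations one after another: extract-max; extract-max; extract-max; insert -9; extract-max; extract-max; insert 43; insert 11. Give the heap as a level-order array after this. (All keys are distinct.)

[43, 4, 11, 2, -9, 1, 5]

extract-max → returns 24:
  remove root 24; move last element 2 to root → [2, 22, 14, 20, 4, 1, 5, 19]
  2 vs larger child 22 at index 1, swap → [22, 2, 14, 20, 4, 1, 5, 19]
  2 vs larger child 20 at index 3, swap → [22, 20, 14, 2, 4, 1, 5, 19]
  2 vs only child 19 at index 7, swap → [22, 20, 14, 19, 4, 1, 5, 2]
extract-max → returns 22:
  remove root 22; move last element 2 to root → [2, 20, 14, 19, 4, 1, 5]
  2 vs larger child 20 at index 1, swap → [20, 2, 14, 19, 4, 1, 5]
  2 vs larger child 19 at index 3, swap → [20, 19, 14, 2, 4, 1, 5]
extract-max → returns 20:
  remove root 20; move last element 5 to root → [5, 19, 14, 2, 4, 1]
  5 vs larger child 19 at index 1, swap → [19, 5, 14, 2, 4, 1]
insert -9:
  append -9 at index 6 → [19, 5, 14, 2, 4, 1, -9] (no swap needed)
extract-max → returns 19:
  remove root 19; move last element -9 to root → [-9, 5, 14, 2, 4, 1]
  -9 vs larger child 14 at index 2, swap → [14, 5, -9, 2, 4, 1]
  -9 vs only child 1 at index 5, swap → [14, 5, 1, 2, 4, -9]
extract-max → returns 14:
  remove root 14; move last element -9 to root → [-9, 5, 1, 2, 4]
  -9 vs larger child 5 at index 1, swap → [5, -9, 1, 2, 4]
  -9 vs larger child 4 at index 4, swap → [5, 4, 1, 2, -9]
insert 43:
  append 43 at index 5 → [5, 4, 1, 2, -9, 43]
  43 > parent 1 at index 2, swap → [5, 4, 43, 2, -9, 1]
  43 > parent 5 at index 0, swap → [43, 4, 5, 2, -9, 1]
insert 11:
  append 11 at index 6 → [43, 4, 5, 2, -9, 1, 11]
  11 > parent 5 at index 2, swap → [43, 4, 11, 2, -9, 1, 5]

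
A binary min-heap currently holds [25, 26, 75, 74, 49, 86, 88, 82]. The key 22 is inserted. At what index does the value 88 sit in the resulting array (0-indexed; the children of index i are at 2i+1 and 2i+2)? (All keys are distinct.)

append 22 at index 8 → [25, 26, 75, 74, 49, 86, 88, 82, 22]
22 < parent 74 at index 3, swap → [25, 26, 75, 22, 49, 86, 88, 82, 74]
22 < parent 26 at index 1, swap → [25, 22, 75, 26, 49, 86, 88, 82, 74]
22 < parent 25 at index 0, swap → [22, 25, 75, 26, 49, 86, 88, 82, 74]
resulting array: [22, 25, 75, 26, 49, 86, 88, 82, 74]

6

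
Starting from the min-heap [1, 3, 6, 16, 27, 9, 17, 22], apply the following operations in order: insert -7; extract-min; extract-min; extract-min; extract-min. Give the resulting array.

insert -7:
  append -7 at index 8 → [1, 3, 6, 16, 27, 9, 17, 22, -7]
  -7 < parent 16 at index 3, swap → [1, 3, 6, -7, 27, 9, 17, 22, 16]
  -7 < parent 3 at index 1, swap → [1, -7, 6, 3, 27, 9, 17, 22, 16]
  -7 < parent 1 at index 0, swap → [-7, 1, 6, 3, 27, 9, 17, 22, 16]
extract-min → returns -7:
  remove root -7; move last element 16 to root → [16, 1, 6, 3, 27, 9, 17, 22]
  16 vs smaller child 1 at index 1, swap → [1, 16, 6, 3, 27, 9, 17, 22]
  16 vs smaller child 3 at index 3, swap → [1, 3, 6, 16, 27, 9, 17, 22]
extract-min → returns 1:
  remove root 1; move last element 22 to root → [22, 3, 6, 16, 27, 9, 17]
  22 vs smaller child 3 at index 1, swap → [3, 22, 6, 16, 27, 9, 17]
  22 vs smaller child 16 at index 3, swap → [3, 16, 6, 22, 27, 9, 17]
extract-min → returns 3:
  remove root 3; move last element 17 to root → [17, 16, 6, 22, 27, 9]
  17 vs smaller child 6 at index 2, swap → [6, 16, 17, 22, 27, 9]
  17 vs only child 9 at index 5, swap → [6, 16, 9, 22, 27, 17]
extract-min → returns 6:
  remove root 6; move last element 17 to root → [17, 16, 9, 22, 27]
  17 vs smaller child 9 at index 2, swap → [9, 16, 17, 22, 27]

[9, 16, 17, 22, 27]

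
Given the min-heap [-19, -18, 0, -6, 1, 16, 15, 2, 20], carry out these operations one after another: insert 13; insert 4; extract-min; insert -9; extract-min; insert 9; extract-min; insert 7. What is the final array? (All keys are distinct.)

[-6, 1, 0, 2, 7, 16, 15, 4, 20, 13, 9]

insert 13:
  append 13 at index 9 → [-19, -18, 0, -6, 1, 16, 15, 2, 20, 13] (no swap needed)
insert 4:
  append 4 at index 10 → [-19, -18, 0, -6, 1, 16, 15, 2, 20, 13, 4] (no swap needed)
extract-min → returns -19:
  remove root -19; move last element 4 to root → [4, -18, 0, -6, 1, 16, 15, 2, 20, 13]
  4 vs smaller child -18 at index 1, swap → [-18, 4, 0, -6, 1, 16, 15, 2, 20, 13]
  4 vs smaller child -6 at index 3, swap → [-18, -6, 0, 4, 1, 16, 15, 2, 20, 13]
  4 vs smaller child 2 at index 7, swap → [-18, -6, 0, 2, 1, 16, 15, 4, 20, 13]
insert -9:
  append -9 at index 10 → [-18, -6, 0, 2, 1, 16, 15, 4, 20, 13, -9]
  -9 < parent 1 at index 4, swap → [-18, -6, 0, 2, -9, 16, 15, 4, 20, 13, 1]
  -9 < parent -6 at index 1, swap → [-18, -9, 0, 2, -6, 16, 15, 4, 20, 13, 1]
extract-min → returns -18:
  remove root -18; move last element 1 to root → [1, -9, 0, 2, -6, 16, 15, 4, 20, 13]
  1 vs smaller child -9 at index 1, swap → [-9, 1, 0, 2, -6, 16, 15, 4, 20, 13]
  1 vs smaller child -6 at index 4, swap → [-9, -6, 0, 2, 1, 16, 15, 4, 20, 13]
insert 9:
  append 9 at index 10 → [-9, -6, 0, 2, 1, 16, 15, 4, 20, 13, 9] (no swap needed)
extract-min → returns -9:
  remove root -9; move last element 9 to root → [9, -6, 0, 2, 1, 16, 15, 4, 20, 13]
  9 vs smaller child -6 at index 1, swap → [-6, 9, 0, 2, 1, 16, 15, 4, 20, 13]
  9 vs smaller child 1 at index 4, swap → [-6, 1, 0, 2, 9, 16, 15, 4, 20, 13]
insert 7:
  append 7 at index 10 → [-6, 1, 0, 2, 9, 16, 15, 4, 20, 13, 7]
  7 < parent 9 at index 4, swap → [-6, 1, 0, 2, 7, 16, 15, 4, 20, 13, 9]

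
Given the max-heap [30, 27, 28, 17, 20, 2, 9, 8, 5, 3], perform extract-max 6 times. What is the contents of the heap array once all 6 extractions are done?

[8, 5, 2, 3]

extract-max #1 returns 30:
  remove root 30; move last element 3 to root → [3, 27, 28, 17, 20, 2, 9, 8, 5]
  3 vs larger child 28 at index 2, swap → [28, 27, 3, 17, 20, 2, 9, 8, 5]
  3 vs larger child 9 at index 6, swap → [28, 27, 9, 17, 20, 2, 3, 8, 5]
extract-max #2 returns 28:
  remove root 28; move last element 5 to root → [5, 27, 9, 17, 20, 2, 3, 8]
  5 vs larger child 27 at index 1, swap → [27, 5, 9, 17, 20, 2, 3, 8]
  5 vs larger child 20 at index 4, swap → [27, 20, 9, 17, 5, 2, 3, 8]
extract-max #3 returns 27:
  remove root 27; move last element 8 to root → [8, 20, 9, 17, 5, 2, 3]
  8 vs larger child 20 at index 1, swap → [20, 8, 9, 17, 5, 2, 3]
  8 vs larger child 17 at index 3, swap → [20, 17, 9, 8, 5, 2, 3]
extract-max #4 returns 20:
  remove root 20; move last element 3 to root → [3, 17, 9, 8, 5, 2]
  3 vs larger child 17 at index 1, swap → [17, 3, 9, 8, 5, 2]
  3 vs larger child 8 at index 3, swap → [17, 8, 9, 3, 5, 2]
extract-max #5 returns 17:
  remove root 17; move last element 2 to root → [2, 8, 9, 3, 5]
  2 vs larger child 9 at index 2, swap → [9, 8, 2, 3, 5]
extract-max #6 returns 9:
  remove root 9; move last element 5 to root → [5, 8, 2, 3]
  5 vs larger child 8 at index 1, swap → [8, 5, 2, 3]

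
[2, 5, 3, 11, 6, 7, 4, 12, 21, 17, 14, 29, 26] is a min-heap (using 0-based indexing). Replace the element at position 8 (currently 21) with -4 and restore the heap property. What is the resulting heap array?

[-4, 2, 3, 5, 6, 7, 4, 12, 11, 17, 14, 29, 26]

set index 8 from 21 to -4 → [2, 5, 3, 11, 6, 7, 4, 12, -4, 17, 14, 29, 26]
-4 < parent 11 at index 3, swap → [2, 5, 3, -4, 6, 7, 4, 12, 11, 17, 14, 29, 26]
-4 < parent 5 at index 1, swap → [2, -4, 3, 5, 6, 7, 4, 12, 11, 17, 14, 29, 26]
-4 < parent 2 at index 0, swap → [-4, 2, 3, 5, 6, 7, 4, 12, 11, 17, 14, 29, 26]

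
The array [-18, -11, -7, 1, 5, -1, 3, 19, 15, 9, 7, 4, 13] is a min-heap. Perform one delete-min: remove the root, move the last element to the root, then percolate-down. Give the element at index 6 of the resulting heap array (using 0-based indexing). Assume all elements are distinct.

3

remove root -18; move last element 13 to root → [13, -11, -7, 1, 5, -1, 3, 19, 15, 9, 7, 4]
13 vs smaller child -11 at index 1, swap → [-11, 13, -7, 1, 5, -1, 3, 19, 15, 9, 7, 4]
13 vs smaller child 1 at index 3, swap → [-11, 1, -7, 13, 5, -1, 3, 19, 15, 9, 7, 4]
resulting array: [-11, 1, -7, 13, 5, -1, 3, 19, 15, 9, 7, 4]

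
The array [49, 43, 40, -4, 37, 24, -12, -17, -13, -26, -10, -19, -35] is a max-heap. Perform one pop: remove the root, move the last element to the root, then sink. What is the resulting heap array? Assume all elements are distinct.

remove root 49; move last element -35 to root → [-35, 43, 40, -4, 37, 24, -12, -17, -13, -26, -10, -19]
-35 vs larger child 43 at index 1, swap → [43, -35, 40, -4, 37, 24, -12, -17, -13, -26, -10, -19]
-35 vs larger child 37 at index 4, swap → [43, 37, 40, -4, -35, 24, -12, -17, -13, -26, -10, -19]
-35 vs larger child -10 at index 10, swap → [43, 37, 40, -4, -10, 24, -12, -17, -13, -26, -35, -19]

[43, 37, 40, -4, -10, 24, -12, -17, -13, -26, -35, -19]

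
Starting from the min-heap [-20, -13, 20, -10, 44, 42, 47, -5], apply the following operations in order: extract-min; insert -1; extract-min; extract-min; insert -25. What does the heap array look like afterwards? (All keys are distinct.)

[-25, -1, -5, 47, 44, 42, 20]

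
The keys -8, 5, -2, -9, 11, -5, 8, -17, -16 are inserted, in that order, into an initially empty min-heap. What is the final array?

[-17, -16, -5, -9, 11, -2, 8, 5, -8]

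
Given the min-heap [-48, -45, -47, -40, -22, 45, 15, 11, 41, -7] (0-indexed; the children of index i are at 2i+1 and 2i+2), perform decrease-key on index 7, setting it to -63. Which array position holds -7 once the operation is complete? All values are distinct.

set index 7 from 11 to -63 → [-48, -45, -47, -40, -22, 45, 15, -63, 41, -7]
-63 < parent -40 at index 3, swap → [-48, -45, -47, -63, -22, 45, 15, -40, 41, -7]
-63 < parent -45 at index 1, swap → [-48, -63, -47, -45, -22, 45, 15, -40, 41, -7]
-63 < parent -48 at index 0, swap → [-63, -48, -47, -45, -22, 45, 15, -40, 41, -7]
resulting array: [-63, -48, -47, -45, -22, 45, 15, -40, 41, -7]

9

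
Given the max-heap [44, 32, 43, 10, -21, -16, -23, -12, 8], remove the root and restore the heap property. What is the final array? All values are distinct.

remove root 44; move last element 8 to root → [8, 32, 43, 10, -21, -16, -23, -12]
8 vs larger child 43 at index 2, swap → [43, 32, 8, 10, -21, -16, -23, -12]

[43, 32, 8, 10, -21, -16, -23, -12]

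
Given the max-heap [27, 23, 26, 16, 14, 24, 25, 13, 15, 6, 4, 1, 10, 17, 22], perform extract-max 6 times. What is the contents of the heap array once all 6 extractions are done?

extract-max #1 returns 27:
  remove root 27; move last element 22 to root → [22, 23, 26, 16, 14, 24, 25, 13, 15, 6, 4, 1, 10, 17]
  22 vs larger child 26 at index 2, swap → [26, 23, 22, 16, 14, 24, 25, 13, 15, 6, 4, 1, 10, 17]
  22 vs larger child 25 at index 6, swap → [26, 23, 25, 16, 14, 24, 22, 13, 15, 6, 4, 1, 10, 17]
extract-max #2 returns 26:
  remove root 26; move last element 17 to root → [17, 23, 25, 16, 14, 24, 22, 13, 15, 6, 4, 1, 10]
  17 vs larger child 25 at index 2, swap → [25, 23, 17, 16, 14, 24, 22, 13, 15, 6, 4, 1, 10]
  17 vs larger child 24 at index 5, swap → [25, 23, 24, 16, 14, 17, 22, 13, 15, 6, 4, 1, 10]
extract-max #3 returns 25:
  remove root 25; move last element 10 to root → [10, 23, 24, 16, 14, 17, 22, 13, 15, 6, 4, 1]
  10 vs larger child 24 at index 2, swap → [24, 23, 10, 16, 14, 17, 22, 13, 15, 6, 4, 1]
  10 vs larger child 22 at index 6, swap → [24, 23, 22, 16, 14, 17, 10, 13, 15, 6, 4, 1]
extract-max #4 returns 24:
  remove root 24; move last element 1 to root → [1, 23, 22, 16, 14, 17, 10, 13, 15, 6, 4]
  1 vs larger child 23 at index 1, swap → [23, 1, 22, 16, 14, 17, 10, 13, 15, 6, 4]
  1 vs larger child 16 at index 3, swap → [23, 16, 22, 1, 14, 17, 10, 13, 15, 6, 4]
  1 vs larger child 15 at index 8, swap → [23, 16, 22, 15, 14, 17, 10, 13, 1, 6, 4]
extract-max #5 returns 23:
  remove root 23; move last element 4 to root → [4, 16, 22, 15, 14, 17, 10, 13, 1, 6]
  4 vs larger child 22 at index 2, swap → [22, 16, 4, 15, 14, 17, 10, 13, 1, 6]
  4 vs larger child 17 at index 5, swap → [22, 16, 17, 15, 14, 4, 10, 13, 1, 6]
extract-max #6 returns 22:
  remove root 22; move last element 6 to root → [6, 16, 17, 15, 14, 4, 10, 13, 1]
  6 vs larger child 17 at index 2, swap → [17, 16, 6, 15, 14, 4, 10, 13, 1]
  6 vs larger child 10 at index 6, swap → [17, 16, 10, 15, 14, 4, 6, 13, 1]

[17, 16, 10, 15, 14, 4, 6, 13, 1]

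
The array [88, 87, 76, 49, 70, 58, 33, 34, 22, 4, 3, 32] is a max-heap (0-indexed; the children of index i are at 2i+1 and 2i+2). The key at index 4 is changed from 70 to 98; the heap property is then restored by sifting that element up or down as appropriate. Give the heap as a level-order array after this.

set index 4 from 70 to 98 → [88, 87, 76, 49, 98, 58, 33, 34, 22, 4, 3, 32]
98 > parent 87 at index 1, swap → [88, 98, 76, 49, 87, 58, 33, 34, 22, 4, 3, 32]
98 > parent 88 at index 0, swap → [98, 88, 76, 49, 87, 58, 33, 34, 22, 4, 3, 32]

[98, 88, 76, 49, 87, 58, 33, 34, 22, 4, 3, 32]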